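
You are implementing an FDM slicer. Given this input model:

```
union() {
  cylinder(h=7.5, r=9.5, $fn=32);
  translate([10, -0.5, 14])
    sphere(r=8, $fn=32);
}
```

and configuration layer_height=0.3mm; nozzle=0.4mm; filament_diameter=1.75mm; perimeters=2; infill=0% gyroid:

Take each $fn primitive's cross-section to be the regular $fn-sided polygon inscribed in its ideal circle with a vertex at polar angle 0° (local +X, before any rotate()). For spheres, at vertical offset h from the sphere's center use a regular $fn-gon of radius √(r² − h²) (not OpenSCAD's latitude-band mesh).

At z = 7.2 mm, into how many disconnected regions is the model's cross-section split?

1

At z = 7.2 mm: the r=9.5 cylinder gives a regular 32-gon of circumradius 9.5 (constant along its height); the r=8 sphere at (10, -0.5) slices to a regular 32-gon of circumradius 4.214 (√(r²−h²) with h=6.8 from center); Merging all regions: the regions partially overlap (shared area 20.72 mm²), so overlapping operands fuse into one piece — 1 connected region. The result has 1 disconnected region.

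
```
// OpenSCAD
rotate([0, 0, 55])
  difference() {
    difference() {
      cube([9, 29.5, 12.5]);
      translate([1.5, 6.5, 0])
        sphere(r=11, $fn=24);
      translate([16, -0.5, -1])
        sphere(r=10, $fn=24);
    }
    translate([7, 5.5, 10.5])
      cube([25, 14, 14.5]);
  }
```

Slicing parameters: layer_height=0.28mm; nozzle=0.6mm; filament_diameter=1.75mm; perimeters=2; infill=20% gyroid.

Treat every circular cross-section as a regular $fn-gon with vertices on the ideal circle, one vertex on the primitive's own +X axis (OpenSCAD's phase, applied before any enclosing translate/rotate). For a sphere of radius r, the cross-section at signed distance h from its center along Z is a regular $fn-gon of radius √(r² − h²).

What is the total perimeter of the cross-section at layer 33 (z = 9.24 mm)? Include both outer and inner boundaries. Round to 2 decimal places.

87.18 mm

At z = 9.24 mm: the cube (footprint 9×29.5) is included at this height (perimeter 77.00 mm); the sphere at (1.5, 6.5): section is a regular 24-gon, circumradius = √(r²−h²) = √(11²−9.24²) = 5.968 (perimeter = 2·24·5.968·sin(180°/24) = 37.39 mm); the sphere at (16, -0.5) is absent (|z−center|=10.240 > r=10); Taking the first minus the rest: starting from the 9×29.5 cube, the r=11 sphere at (1.5, 6.5) partially overlaps it — only the 72.93 mm² overlap (of its 110.64 mm²) is removed, clipping the outline — boundary = 87.18 mm; the cube at (7, 5.5) is not intersected at this z (z outside [10.5, 25]); Subtracting the remaining from the first: none of the subtracted shapes is present at this height, so that combined region is unchanged — boundary = 87.18 mm; (rotated 55° about Z; rotation is an isometry so areas/perimeters/island counts are preserved). Overall, the cross-section is a single solid region. Total boundary length (outer) = 87.18 mm.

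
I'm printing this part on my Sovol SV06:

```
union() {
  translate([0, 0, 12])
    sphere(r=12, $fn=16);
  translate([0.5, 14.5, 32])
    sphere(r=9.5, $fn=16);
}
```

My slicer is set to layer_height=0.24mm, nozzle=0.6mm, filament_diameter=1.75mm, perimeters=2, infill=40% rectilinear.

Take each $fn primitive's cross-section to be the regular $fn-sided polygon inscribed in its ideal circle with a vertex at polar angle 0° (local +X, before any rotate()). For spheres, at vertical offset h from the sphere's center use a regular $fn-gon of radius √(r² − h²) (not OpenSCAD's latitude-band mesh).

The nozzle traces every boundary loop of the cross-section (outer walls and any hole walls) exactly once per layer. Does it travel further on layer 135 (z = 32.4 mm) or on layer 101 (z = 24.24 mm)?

Layer 135 (z = 32.4): the sphere does not reach this height (|z−center|=20.400 > r=12); the r=9.5 sphere at (0.5, 14.5) slices to a regular 16-gon of circumradius 9.492 (√(r²−h²) with h=0.4 from center) (perimeter = 2·16·9.492·sin(180°/16) = 59.25 mm); Merging all regions: only the r=9.5 sphere at (0.5, 14.5) is present, so the union is just that shape — boundary = 59.25 mm. So its perimeter = 59.25 mm. Layer 101 (z = 24.24): the sphere is not intersected at this z (|z−center|=12.240 > r=12); the sphere at (0.5, 14.5): section is a regular 16-gon, circumradius = √(r²−h²) = √(9.5²−7.76²) = 5.480 (perimeter = 2·16·5.480·sin(180°/16) = 34.21 mm); Combining (union): only the r=9.5 sphere at (0.5, 14.5) is present, so the union is just that shape — boundary = 34.21 mm. So its perimeter = 34.21 mm. Layer 135 is larger (59.25 vs 34.21 mm).

layer 135 (z = 32.4 mm)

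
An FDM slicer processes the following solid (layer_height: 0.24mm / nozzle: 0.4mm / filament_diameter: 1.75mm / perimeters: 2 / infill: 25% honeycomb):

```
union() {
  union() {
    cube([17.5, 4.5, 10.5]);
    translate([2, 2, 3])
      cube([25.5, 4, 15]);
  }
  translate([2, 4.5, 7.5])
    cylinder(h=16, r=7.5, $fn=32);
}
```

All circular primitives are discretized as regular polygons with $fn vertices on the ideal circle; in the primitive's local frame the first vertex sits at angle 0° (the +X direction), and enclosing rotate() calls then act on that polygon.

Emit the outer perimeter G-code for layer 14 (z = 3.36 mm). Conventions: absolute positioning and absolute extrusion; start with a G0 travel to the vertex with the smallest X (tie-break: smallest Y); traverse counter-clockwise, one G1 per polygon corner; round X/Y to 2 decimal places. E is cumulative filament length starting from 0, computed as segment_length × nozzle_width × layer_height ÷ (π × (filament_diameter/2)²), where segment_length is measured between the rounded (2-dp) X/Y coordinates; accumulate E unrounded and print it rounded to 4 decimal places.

G0 X0.00 Y0.00 Z3.36
G1 X17.50 Y0.00 E0.6985
G1 X17.50 Y2.00 E0.7783
G1 X27.50 Y2.00 E1.1774
G1 X27.50 Y6.00 E1.3371
G1 X2.00 Y6.00 E2.3548
G1 X2.00 Y4.50 E2.4147
G1 X0.00 Y4.50 E2.4945
G1 X0.00 Y0.00 E2.6741

At z = 3.36 mm: the cube (footprint 17.5×4.5) is included at this height; the cube at (2, 2) is present — its section is the full 25.5×4 rectangle; Merging all regions: the regions partially overlap (shared area 38.75 mm²), so overlapping operands fuse into one piece — 1 connected region; the cylinder at (2, 4.5) does not reach this height (z outside [7.5, 23.5]); Merging all regions: only that combined region is present, so the union is just that shape — 1 connected region. The outline is a single polygon with 8 vertices. Extrusion per mm of travel: 0.4 × 0.24 / (π × 0.875²) = 0.039912. Accumulating E over each segment gives final E = 2.6741.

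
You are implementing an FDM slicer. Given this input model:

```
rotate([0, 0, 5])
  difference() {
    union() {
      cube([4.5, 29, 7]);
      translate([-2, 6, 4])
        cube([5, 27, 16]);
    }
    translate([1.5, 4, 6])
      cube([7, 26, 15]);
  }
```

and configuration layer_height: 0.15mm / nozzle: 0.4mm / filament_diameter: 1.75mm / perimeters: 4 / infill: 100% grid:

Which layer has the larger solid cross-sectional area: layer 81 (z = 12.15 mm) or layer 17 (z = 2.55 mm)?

layer 17 (z = 2.55 mm)

Layer 81 (z = 12.15): the cube does not reach this height (z outside [0, 7]); the 5×27 cube at (-2, 6) contributes its full rectangle (area 135.00 mm²); Taking the union: only the 5×27 cube at (-2, 6) is present, so the union is just that shape — area = 135.00 mm²; the 7×26 cube at (1.5, 4) contributes its full rectangle (area 182.00 mm²); After the difference (first − rest): starting from that combined region (135.00 mm²), the 7×26 cube at (1.5, 4) partially overlaps it — only the 36.00 mm² overlap (of its 182.00 mm²) is removed, clipping the outline — area = 99.00 mm²; (rotated 5° about Z; rotation is an isometry so areas/perimeters/island counts are preserved). So its area = 99.00 mm². Layer 17 (z = 2.55): the cube is present — its section is the full 4.5×29 rectangle (area 130.50 mm²); the cube at (-2, 6) is not intersected at this z (z outside [4, 20]); Taking the union: only the 4.5×29 cube is present, so the union is just that shape — area = 130.50 mm²; the cube at (1.5, 4) is not intersected at this z (z outside [6, 21]); Taking the first minus the rest: none of the subtracted shapes is present at this height, so the result so far is unchanged — area = 130.50 mm²; (whole slice rotated 5° about Z — lengths, areas and connectivity unchanged). So its area = 130.50 mm². Layer 17 is larger (130.50 vs 99.00 mm²).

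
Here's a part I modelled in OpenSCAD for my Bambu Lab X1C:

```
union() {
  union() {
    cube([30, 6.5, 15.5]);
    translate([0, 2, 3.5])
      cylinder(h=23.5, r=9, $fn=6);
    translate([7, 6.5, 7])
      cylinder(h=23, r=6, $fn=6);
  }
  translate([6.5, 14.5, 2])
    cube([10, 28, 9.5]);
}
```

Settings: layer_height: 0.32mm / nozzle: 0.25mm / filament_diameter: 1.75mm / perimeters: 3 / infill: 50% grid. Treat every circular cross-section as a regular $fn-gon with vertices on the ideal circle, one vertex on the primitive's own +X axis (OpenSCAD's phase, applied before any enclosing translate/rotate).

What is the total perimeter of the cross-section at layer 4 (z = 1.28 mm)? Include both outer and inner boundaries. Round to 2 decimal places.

73.00 mm

At z = 1.28 mm: the 30×6.5 cube contributes its full rectangle (perimeter 73.00 mm); the cylinder at (0, 2) does not reach this height (z outside [3.5, 27]); the cylinder at (7, 6.5) is absent (z outside [7, 30]); Merging all regions: only the 30×6.5 cube is present, so the union is just that shape — boundary = 73.00 mm; the cube at (6.5, 14.5) is absent (z outside [2, 11.5]); Combining (union): only that combined region is present, so the union is just that shape — boundary = 73.00 mm. Overall, the cross-section is a single solid region. Total boundary length (outer) = 73.00 mm.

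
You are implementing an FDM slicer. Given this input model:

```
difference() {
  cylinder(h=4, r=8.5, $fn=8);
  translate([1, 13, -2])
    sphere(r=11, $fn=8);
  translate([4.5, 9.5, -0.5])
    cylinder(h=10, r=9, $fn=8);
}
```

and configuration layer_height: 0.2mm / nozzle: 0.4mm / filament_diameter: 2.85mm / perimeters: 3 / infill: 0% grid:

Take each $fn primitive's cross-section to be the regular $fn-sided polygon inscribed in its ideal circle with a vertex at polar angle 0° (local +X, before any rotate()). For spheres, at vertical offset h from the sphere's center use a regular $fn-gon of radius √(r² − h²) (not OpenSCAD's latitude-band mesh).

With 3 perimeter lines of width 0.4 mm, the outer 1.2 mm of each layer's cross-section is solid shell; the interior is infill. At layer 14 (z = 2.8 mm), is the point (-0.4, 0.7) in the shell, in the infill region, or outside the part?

At z = 2.8 mm: the cylinder: section is a regular 8-gon, circumradius r=8.5; the sphere at (1, 13): section is a regular 8-gon, circumradius = √(r²−h²) = √(11²−4.8²) = 9.897; the cylinder at (4.5, 9.5): section is a regular 8-gon, circumradius r=9; Taking the first minus the rest: starting from the r=8.5 cylinder, the r=11 sphere at (1, 13) partially overlaps it — only the 34.66 mm² overlap (of its 277.07 mm²) is removed, clipping the outline; the r=9 cylinder at (4.5, 9.5) partially overlaps it — only the 22.96 mm² overlap (of its 229.10 mm²) is removed, clipping the outline — 1 connected region. Overall, the cross-section is a single solid region. The nearest boundary edge runs (-1.86, 3.14)→(4.50, 0.50); distance from the point to it = 1.69 mm. The point is inside the cross-section and 1.69 mm from the nearest boundary — more than the 1.2 mm shell width (3 × 0.4), so it's in the infill interior.

infill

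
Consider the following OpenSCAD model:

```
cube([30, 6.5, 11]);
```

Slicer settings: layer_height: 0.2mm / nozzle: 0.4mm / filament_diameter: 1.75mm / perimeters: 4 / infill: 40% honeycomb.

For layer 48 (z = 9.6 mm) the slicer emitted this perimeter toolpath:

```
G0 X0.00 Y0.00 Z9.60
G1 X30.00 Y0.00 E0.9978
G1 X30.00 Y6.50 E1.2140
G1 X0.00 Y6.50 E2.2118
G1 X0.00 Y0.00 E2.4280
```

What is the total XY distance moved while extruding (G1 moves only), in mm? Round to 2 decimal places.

Sum the Euclidean lengths of each G1 segment: total = 73.00 mm.

73.00 mm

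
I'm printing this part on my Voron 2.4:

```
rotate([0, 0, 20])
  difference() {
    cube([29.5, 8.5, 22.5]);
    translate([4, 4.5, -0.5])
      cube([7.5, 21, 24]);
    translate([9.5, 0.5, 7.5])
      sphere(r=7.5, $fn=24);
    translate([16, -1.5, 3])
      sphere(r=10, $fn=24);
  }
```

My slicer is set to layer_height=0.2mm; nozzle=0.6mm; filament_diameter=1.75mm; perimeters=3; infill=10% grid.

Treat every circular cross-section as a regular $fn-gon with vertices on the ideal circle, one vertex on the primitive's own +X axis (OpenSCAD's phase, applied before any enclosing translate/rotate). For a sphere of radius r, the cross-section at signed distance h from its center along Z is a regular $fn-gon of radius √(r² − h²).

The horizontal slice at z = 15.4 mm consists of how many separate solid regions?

1

At z = 15.4 mm: the 29.5×8.5 cube contributes its full rectangle; the cube at (4, 4.5) (footprint 7.5×21) is included at this height; the sphere at (9.5, 0.5) is not intersected at this z (|z−center|=7.900 > r=7.5); the sphere at (16, -1.5) is not intersected at this z (|z−center|=12.400 > r=10); Taking the first minus the rest: starting from the 29.5×8.5 cube, the 7.5×21 cube at (4, 4.5) partially overlaps it — only the 30.00 mm² overlap (of its 157.50 mm²) is removed, clipping the outline — 1 connected region; (whole slice rotated 20° about Z — lengths, areas and connectivity unchanged). The result has 1 disconnected region.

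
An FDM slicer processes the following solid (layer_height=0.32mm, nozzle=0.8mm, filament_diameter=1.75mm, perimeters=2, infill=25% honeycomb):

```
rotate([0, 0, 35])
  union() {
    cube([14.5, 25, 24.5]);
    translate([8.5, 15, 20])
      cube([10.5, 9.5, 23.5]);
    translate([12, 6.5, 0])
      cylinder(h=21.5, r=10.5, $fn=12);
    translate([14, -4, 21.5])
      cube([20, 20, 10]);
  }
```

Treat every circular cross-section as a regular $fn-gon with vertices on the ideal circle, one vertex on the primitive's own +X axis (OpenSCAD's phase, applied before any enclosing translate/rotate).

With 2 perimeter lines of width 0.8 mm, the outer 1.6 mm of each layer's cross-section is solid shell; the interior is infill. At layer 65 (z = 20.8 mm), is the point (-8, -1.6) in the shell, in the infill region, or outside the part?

At z = 20.8 mm: the 14.5×25 cube contributes its full rectangle; the 10.5×9.5 cube at (8.5, 15) contributes its full rectangle; the r=10.5 cylinder at (12, 6.5) contributes a regular 12-gon of circumradius 10.5; the cube at (14, -4) does not reach this height (z outside [21.5, 31.5]); Merging all regions: the regions partially overlap (shared area 246.19 mm²), so overlapping operands fuse into one piece — 1 connected region; (rotated 35° about Z; rotation is an isometry so areas/perimeters/island counts are preserved). Overall, the cross-section is a single solid region. Undo the 35° rotation: the query point maps to (-7.471, 3.278) in the un-rotated model frame. The nearest boundary edge runs (0.00, 0.00)→(0.00, 25.00); distance from the point to it = 7.47 mm. The point is not inside any of the regions above, so it lies outside the cross-section (7.47 mm from the nearest boundary).

outside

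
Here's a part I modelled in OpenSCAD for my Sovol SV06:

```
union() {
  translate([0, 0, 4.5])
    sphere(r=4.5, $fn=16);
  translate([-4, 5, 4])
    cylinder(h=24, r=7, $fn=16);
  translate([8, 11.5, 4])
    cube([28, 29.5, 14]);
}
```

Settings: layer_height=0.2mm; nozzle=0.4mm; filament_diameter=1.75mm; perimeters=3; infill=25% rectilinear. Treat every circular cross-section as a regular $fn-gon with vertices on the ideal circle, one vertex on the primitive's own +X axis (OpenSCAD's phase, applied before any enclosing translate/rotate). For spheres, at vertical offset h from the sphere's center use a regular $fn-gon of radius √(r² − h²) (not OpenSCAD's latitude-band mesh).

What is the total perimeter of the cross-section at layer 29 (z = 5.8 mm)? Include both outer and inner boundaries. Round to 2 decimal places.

At z = 5.8 mm: the r=4.5 sphere slices to a regular 16-gon of circumradius 4.308 (√(r²−h²) with h=1.3 from center) (perimeter = 2·16·4.308·sin(180°/16) = 26.90 mm); the cylinder at (-4, 5): section is a regular 16-gon, circumradius r=7 (perimeter = 2·16·7.000·sin(180°/16) = 43.70 mm); the cube at (8, 11.5) (footprint 28×29.5) is included at this height (perimeter 115.00 mm); Merging all regions: the regions partially overlap (shared area 28.83 mm²), so the edge portions inside another operand are dropped and the merged outline is re-measured after clipping — boundary = 164.96 mm. Overall, the cross-section has 2 separate islands. Total boundary length (outer) = 164.96 mm.

164.96 mm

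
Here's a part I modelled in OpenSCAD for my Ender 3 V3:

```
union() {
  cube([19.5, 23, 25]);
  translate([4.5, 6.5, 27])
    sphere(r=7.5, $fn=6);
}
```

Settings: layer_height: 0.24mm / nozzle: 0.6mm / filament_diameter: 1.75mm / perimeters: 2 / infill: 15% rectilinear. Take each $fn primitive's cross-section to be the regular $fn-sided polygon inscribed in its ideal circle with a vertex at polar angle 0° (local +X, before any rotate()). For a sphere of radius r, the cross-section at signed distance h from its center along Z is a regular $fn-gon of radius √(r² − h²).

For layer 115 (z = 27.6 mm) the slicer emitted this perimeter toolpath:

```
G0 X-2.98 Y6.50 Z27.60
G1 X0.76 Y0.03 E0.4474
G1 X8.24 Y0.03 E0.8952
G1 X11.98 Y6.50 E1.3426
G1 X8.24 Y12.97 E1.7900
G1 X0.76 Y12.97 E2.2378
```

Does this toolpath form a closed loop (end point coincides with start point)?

no

Start point (G0): (-2.98, 6.50). End point (last G1): the path does not return to the start — open.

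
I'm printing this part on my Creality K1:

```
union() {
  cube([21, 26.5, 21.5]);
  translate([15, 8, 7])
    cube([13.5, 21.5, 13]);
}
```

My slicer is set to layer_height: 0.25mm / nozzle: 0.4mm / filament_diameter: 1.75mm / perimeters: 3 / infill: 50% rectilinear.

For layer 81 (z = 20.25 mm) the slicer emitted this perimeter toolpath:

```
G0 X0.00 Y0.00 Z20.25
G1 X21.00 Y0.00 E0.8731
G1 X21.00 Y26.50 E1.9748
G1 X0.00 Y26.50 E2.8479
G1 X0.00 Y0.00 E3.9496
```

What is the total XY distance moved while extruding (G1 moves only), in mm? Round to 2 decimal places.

Sum the Euclidean lengths of each G1 segment: total = 95.00 mm.

95.00 mm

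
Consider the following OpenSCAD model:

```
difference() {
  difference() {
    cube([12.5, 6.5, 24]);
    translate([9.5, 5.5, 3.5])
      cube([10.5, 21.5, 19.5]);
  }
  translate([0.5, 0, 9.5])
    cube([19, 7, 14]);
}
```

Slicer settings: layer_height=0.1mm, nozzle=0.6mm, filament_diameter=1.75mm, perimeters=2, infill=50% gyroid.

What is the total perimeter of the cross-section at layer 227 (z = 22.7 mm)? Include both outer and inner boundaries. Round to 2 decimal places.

At z = 22.7 mm: the cube is present — its section is the full 12.5×6.5 rectangle (perimeter 38.00 mm); the cube at (9.5, 5.5) is present — its section is the full 10.5×21.5 rectangle (perimeter 64.00 mm); After the difference (first − rest): starting from the 12.5×6.5 cube, the 10.5×21.5 cube at (9.5, 5.5) partially overlaps it — only the 3.00 mm² overlap (of its 225.75 mm²) is removed, clipping the outline — boundary = 38.00 mm; the cube at (0.5, 0) is present — its section is the full 19×7 rectangle (perimeter 52.00 mm); Subtracting the remaining from the first: starting from that combined region, the 19×7 cube at (0.5, 0) partially overlaps it — only the 75.00 mm² overlap (of its 133.00 mm²) is removed, clipping the outline — boundary = 14.00 mm. Overall, the cross-section is a single solid region. Total boundary length (outer) = 14.00 mm.

14.00 mm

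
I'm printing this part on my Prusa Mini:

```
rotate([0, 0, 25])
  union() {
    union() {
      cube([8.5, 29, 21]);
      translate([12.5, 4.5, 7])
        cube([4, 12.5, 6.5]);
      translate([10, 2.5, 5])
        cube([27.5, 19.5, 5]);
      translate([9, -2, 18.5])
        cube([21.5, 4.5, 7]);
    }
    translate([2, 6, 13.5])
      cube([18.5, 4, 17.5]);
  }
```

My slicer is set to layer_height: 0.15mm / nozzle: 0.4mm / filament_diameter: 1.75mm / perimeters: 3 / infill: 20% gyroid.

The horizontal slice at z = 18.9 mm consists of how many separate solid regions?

2

At z = 18.9 mm: the cube is present — its section is the full 8.5×29 rectangle; the cube at (12.5, 4.5) is not intersected at this z (z outside [7, 13.5]); the cube at (10, 2.5) does not reach this height (z outside [5, 10]); the 21.5×4.5 cube at (9, -2) contributes its full rectangle; Taking the union: the 2 present regions are separate (no shared area or edge), so areas and boundary lengths simply add and each stays a separate island — 2 connected regions; the cube at (2, 6) is present — its section is the full 18.5×4 rectangle; Combining (union): the regions partially overlap (shared area 26.00 mm²), so overlapping operands fuse into one piece — 2 connected regions; (whole slice rotated 25° about Z — lengths, areas and connectivity unchanged). The result has 2 disconnected regions.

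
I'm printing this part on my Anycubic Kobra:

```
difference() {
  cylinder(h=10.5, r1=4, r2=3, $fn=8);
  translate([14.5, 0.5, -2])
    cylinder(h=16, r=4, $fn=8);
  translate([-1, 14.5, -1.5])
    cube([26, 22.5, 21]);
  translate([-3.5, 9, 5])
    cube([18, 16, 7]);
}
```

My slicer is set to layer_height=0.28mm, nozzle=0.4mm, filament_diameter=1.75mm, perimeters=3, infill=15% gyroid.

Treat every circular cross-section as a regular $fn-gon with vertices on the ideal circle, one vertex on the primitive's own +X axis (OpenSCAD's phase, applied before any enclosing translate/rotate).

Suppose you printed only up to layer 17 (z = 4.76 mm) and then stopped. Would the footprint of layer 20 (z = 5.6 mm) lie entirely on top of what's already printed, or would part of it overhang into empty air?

Compare the two slices. At z = 4.76: the cone: at t=0.453 of its height the radius interpolates to r₁+(r₂−r₁)t = 3.547, giving a regular 8-gon of that circumradius (area = (8/2)·3.547²·sin(360°/8) = 35.58 mm²); the r=4 cylinder at (14.5, 0.5) gives a regular 8-gon of circumradius 4 (constant along its height) (area = (8/2)·4.000²·sin(360°/8) = 45.25 mm²); the 26×22.5 cube at (-1, 14.5) contributes its full rectangle (area 585.00 mm²); the cube at (-3.5, 9) is not intersected at this z (z outside [5, 12]); Subtracting the remaining from the first: starting from the cone (35.58 mm²), the r=4 cylinder at (14.5, 0.5) misses the remaining region (no effect); the 26×22.5 cube at (-1, 14.5) misses the remaining region (no effect) — area = 35.58 mm². At z = 5.6: the cone: at t=0.533 of its height the radius interpolates to r₁+(r₂−r₁)t = 3.467, giving a regular 8-gon of that circumradius (area = (8/2)·3.467²·sin(360°/8) = 33.99 mm²); the r=4 cylinder at (14.5, 0.5) gives a regular 8-gon of circumradius 4 (constant along its height) (area = (8/2)·4.000²·sin(360°/8) = 45.25 mm²); the 26×22.5 cube at (-1, 14.5) contributes its full rectangle (area 585.00 mm²); the cube at (-3.5, 9) is present — its section is the full 18×16 rectangle (area 288.00 mm²); Taking the first minus the rest: starting from the cone (33.99 mm²), the r=4 cylinder at (14.5, 0.5) misses the remaining region (no effect); the 26×22.5 cube at (-1, 14.5) misses the remaining region (no effect); the 18×16 cube at (-3.5, 9) misses the remaining region (no effect) — area = 33.99 mm². Checking containment: the cross-section at z = 5.6 is a subset of the cross-section at z = 4.76.

entirely on top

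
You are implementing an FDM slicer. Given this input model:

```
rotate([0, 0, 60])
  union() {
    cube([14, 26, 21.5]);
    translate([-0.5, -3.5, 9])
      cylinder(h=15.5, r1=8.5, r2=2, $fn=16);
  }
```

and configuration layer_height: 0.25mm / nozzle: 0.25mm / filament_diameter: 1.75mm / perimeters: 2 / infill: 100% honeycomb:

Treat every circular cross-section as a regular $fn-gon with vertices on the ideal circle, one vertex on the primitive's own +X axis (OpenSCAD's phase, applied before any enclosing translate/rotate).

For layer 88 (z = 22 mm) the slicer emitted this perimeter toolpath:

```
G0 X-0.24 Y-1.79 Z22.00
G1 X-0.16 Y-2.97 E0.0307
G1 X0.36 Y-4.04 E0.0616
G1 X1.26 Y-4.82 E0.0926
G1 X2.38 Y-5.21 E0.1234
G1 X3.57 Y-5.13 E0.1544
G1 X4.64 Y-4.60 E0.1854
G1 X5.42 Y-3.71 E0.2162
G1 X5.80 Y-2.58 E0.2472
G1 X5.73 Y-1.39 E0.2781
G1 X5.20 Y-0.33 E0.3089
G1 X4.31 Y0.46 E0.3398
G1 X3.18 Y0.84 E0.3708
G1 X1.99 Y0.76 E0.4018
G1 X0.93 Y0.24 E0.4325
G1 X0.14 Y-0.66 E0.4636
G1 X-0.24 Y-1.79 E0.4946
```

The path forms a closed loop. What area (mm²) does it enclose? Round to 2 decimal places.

Apply the shoelace formula to the sequence of (X, Y) vertices; enclosed area = 28.46 mm².

28.46 mm²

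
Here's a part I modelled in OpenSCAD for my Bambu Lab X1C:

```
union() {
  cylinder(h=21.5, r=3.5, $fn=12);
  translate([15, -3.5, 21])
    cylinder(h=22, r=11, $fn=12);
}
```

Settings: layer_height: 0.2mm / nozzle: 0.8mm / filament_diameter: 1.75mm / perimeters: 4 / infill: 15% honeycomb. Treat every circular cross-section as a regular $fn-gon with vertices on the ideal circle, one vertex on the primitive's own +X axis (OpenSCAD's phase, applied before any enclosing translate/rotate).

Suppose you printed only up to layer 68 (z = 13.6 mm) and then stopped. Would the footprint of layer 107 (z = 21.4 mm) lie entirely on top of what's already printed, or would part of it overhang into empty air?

Compare the two slices. At z = 13.6: the cylinder: section is a regular 12-gon, circumradius r=3.5 (area = (12/2)·3.500²·sin(360°/12) = 36.75 mm²); the cylinder at (15, -3.5) is not intersected at this z (z outside [21, 43]); Combining (union): only the r=3.5 cylinder is present, so the union is just that shape — area = 36.75 mm². At z = 21.4: the r=3.5 cylinder contributes a regular 12-gon of circumradius 3.5 (area = (12/2)·3.500²·sin(360°/12) = 36.75 mm²); the r=11 cylinder at (15, -3.5) contributes a regular 12-gon of circumradius 11 (area = (12/2)·11.000²·sin(360°/12) = 363.00 mm²); Taking the union: the 2 present regions are separate (no shared area or edge), so areas and boundary lengths simply add and each stays a separate island — area = 399.75 mm². Checking containment: at z = 21.4 the cross-section extends beyond the z = 13.6 cross-section by about 363.00 mm².

part overhangs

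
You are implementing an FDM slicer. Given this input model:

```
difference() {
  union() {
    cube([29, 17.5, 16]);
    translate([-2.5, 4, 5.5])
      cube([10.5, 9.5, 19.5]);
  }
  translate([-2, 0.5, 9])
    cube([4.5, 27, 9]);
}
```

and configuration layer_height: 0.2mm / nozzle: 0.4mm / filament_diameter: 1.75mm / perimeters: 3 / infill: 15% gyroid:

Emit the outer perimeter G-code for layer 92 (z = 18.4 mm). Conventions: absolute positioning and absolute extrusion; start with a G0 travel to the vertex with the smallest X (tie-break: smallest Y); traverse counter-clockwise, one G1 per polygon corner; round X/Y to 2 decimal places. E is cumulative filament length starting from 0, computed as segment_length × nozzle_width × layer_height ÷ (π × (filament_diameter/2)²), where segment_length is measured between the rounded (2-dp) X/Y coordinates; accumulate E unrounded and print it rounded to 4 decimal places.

G0 X-2.50 Y4.00 Z18.40
G1 X8.00 Y4.00 E0.3492
G1 X8.00 Y13.50 E0.6652
G1 X-2.50 Y13.50 E1.0144
G1 X-2.50 Y4.00 E1.3304

At z = 18.4 mm: the cube is absent (z outside [0, 16]); the cube at (-2.5, 4) is present — its section is the full 10.5×9.5 rectangle; Combining (union): only the 10.5×9.5 cube at (-2.5, 4) is present, so the union is just that shape — 1 connected region; the cube at (-2, 0.5) does not reach this height (z outside [9, 18]); Subtracting the remaining from the first: none of the subtracted shapes is present at this height, so that combined region is unchanged — 1 connected region. The outline is a single polygon with 4 vertices. Extrusion per mm of travel: 0.4 × 0.2 / (π × 0.875²) = 0.033260. Accumulating E over each segment gives final E = 1.3304.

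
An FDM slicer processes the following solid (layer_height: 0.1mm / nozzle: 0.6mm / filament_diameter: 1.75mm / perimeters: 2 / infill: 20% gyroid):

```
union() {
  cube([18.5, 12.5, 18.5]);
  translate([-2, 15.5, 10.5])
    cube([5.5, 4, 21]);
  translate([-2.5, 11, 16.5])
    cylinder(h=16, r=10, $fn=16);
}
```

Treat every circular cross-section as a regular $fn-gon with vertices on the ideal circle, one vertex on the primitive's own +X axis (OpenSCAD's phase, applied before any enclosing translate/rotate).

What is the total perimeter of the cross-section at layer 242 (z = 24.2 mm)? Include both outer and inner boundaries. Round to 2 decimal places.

62.93 mm

At z = 24.2 mm: the cube is absent (z outside [0, 18.5]); the cube at (-2, 15.5) (footprint 5.5×4) is included at this height (perimeter 19.00 mm); the cylinder at (-2.5, 11): section is a regular 16-gon, circumradius r=10 (perimeter = 2·16·10.000·sin(180°/16) = 62.43 mm); Taking the union: the regions partially overlap (shared area 21.62 mm²), so the edge portions inside another operand are dropped and the merged outline is re-measured after clipping — boundary = 62.93 mm. Overall, the cross-section is a single solid region. Total boundary length (outer) = 62.93 mm.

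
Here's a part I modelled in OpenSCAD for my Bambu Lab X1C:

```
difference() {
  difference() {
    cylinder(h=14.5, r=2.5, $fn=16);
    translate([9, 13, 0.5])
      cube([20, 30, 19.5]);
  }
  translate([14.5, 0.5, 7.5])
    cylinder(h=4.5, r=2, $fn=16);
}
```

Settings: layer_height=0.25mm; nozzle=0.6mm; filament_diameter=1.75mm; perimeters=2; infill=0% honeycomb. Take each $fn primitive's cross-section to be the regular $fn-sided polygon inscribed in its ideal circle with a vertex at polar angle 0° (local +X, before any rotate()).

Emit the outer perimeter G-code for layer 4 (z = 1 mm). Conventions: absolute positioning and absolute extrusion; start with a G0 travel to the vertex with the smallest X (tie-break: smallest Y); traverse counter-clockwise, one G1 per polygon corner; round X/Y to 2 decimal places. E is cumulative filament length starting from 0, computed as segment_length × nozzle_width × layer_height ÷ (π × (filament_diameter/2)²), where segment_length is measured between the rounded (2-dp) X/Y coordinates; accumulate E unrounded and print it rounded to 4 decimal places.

At z = 1 mm: the r=2.5 cylinder contributes a regular 16-gon of circumradius 2.5; the cube at (9, 13) is present — its section is the full 20×30 rectangle; After the difference (first − rest): starting from the r=2.5 cylinder, the 20×30 cube at (9, 13) misses the remaining region (no effect) — 1 connected region; the cylinder at (14.5, 0.5) is absent (z outside [7.5, 12]); Subtracting the remaining from the first: none of the subtracted shapes is present at this height, so the result so far is unchanged — 1 connected region. The outline is a single polygon with 16 vertices. Extrusion per mm of travel: 0.6 × 0.25 / (π × 0.875²) = 0.062363. Accumulating E over each segment gives final E = 0.9739.

G0 X-2.50 Y0.00 Z1.00
G1 X-2.31 Y-0.96 E0.0610
G1 X-1.77 Y-1.77 E0.1217
G1 X-0.96 Y-2.31 E0.1824
G1 X0.00 Y-2.50 E0.2435
G1 X0.96 Y-2.31 E0.3045
G1 X1.77 Y-1.77 E0.3652
G1 X2.31 Y-0.96 E0.4259
G1 X2.50 Y0.00 E0.4870
G1 X2.31 Y0.96 E0.5480
G1 X1.77 Y1.77 E0.6087
G1 X0.96 Y2.31 E0.6694
G1 X0.00 Y2.50 E0.7304
G1 X-0.96 Y2.31 E0.7915
G1 X-1.77 Y1.77 E0.8522
G1 X-2.31 Y0.96 E0.9129
G1 X-2.50 Y0.00 E0.9739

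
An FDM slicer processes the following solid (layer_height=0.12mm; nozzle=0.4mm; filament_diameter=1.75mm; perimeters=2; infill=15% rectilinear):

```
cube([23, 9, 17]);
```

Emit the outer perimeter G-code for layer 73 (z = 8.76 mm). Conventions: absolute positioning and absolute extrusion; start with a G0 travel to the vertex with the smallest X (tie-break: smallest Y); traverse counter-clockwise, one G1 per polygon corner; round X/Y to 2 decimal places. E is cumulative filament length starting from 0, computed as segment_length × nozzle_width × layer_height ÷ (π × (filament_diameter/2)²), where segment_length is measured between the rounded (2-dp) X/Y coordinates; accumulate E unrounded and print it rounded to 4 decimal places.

At z = 8.76 mm: the 23×9 cube contributes its full rectangle. The outline is a single polygon with 4 vertices. Extrusion per mm of travel: 0.4 × 0.12 / (π × 0.875²) = 0.019956. Accumulating E over each segment gives final E = 1.2772.

G0 X0.00 Y0.00 Z8.76
G1 X23.00 Y0.00 E0.4590
G1 X23.00 Y9.00 E0.6386
G1 X0.00 Y9.00 E1.0976
G1 X0.00 Y0.00 E1.2772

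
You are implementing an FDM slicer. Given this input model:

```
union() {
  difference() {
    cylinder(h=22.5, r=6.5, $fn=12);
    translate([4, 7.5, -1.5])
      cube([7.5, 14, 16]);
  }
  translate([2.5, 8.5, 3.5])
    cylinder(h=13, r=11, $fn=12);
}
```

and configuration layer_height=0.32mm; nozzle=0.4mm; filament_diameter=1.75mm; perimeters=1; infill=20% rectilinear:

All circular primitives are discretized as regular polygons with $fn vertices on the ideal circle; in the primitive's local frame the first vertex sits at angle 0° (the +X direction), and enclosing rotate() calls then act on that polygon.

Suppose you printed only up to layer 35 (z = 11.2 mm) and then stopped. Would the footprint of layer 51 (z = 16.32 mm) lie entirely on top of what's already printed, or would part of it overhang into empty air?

Compare the two slices. At z = 11.2: the cylinder: section is a regular 12-gon, circumradius r=6.5 (area = (12/2)·6.500²·sin(360°/12) = 126.75 mm²); the 7.5×14 cube at (4, 7.5) contributes its full rectangle (area 105.00 mm²); Taking the first minus the rest: starting from the r=6.5 cylinder (126.75 mm²), the 7.5×14 cube at (4, 7.5) misses the remaining region (no effect) — area = 126.75 mm²; the r=11 cylinder at (2.5, 8.5) contributes a regular 12-gon of circumradius 11 (area = (12/2)·11.000²·sin(360°/12) = 363.00 mm²); Combining (union): the regions partially overlap — summed areas 489.75 mm² minus the doubly-counted overlap 78.75 mm² gives 411.00 mm² — area = 411.00 mm². At z = 16.32: the r=6.5 cylinder gives a regular 12-gon of circumradius 6.5 (constant along its height) (area = (12/2)·6.500²·sin(360°/12) = 126.75 mm²); the cube at (4, 7.5) is not intersected at this z (z outside [-1.5, 14.5]); After the difference (first − rest): none of the subtracted shapes is present at this height, so the r=6.5 cylinder is unchanged — area = 126.75 mm²; the r=11 cylinder at (2.5, 8.5) gives a regular 12-gon of circumradius 11 (constant along its height) (area = (12/2)·11.000²·sin(360°/12) = 363.00 mm²); Merging all regions: the regions partially overlap — summed areas 489.75 mm² minus the doubly-counted overlap 78.75 mm² gives 411.00 mm² — area = 411.00 mm². Checking containment: the cross-section at z = 16.32 is a subset of the cross-section at z = 11.2.

entirely on top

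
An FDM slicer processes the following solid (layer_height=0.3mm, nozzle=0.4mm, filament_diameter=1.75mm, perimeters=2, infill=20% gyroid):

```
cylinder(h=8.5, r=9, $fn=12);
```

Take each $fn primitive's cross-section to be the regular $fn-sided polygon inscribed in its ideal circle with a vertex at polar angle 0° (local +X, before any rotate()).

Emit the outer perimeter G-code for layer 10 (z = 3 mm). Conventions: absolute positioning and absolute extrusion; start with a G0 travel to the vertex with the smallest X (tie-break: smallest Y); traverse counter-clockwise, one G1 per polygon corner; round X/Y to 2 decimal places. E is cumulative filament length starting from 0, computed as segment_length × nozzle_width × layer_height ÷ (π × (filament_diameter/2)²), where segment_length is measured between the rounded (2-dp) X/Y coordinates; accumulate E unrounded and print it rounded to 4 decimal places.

G0 X-9.00 Y0.00 Z3.00
G1 X-7.79 Y-4.50 E0.2325
G1 X-4.50 Y-7.79 E0.4646
G1 X0.00 Y-9.00 E0.6971
G1 X4.50 Y-7.79 E0.9296
G1 X7.79 Y-4.50 E1.1617
G1 X9.00 Y0.00 E1.3942
G1 X7.79 Y4.50 E1.6267
G1 X4.50 Y7.79 E1.8588
G1 X0.00 Y9.00 E2.0913
G1 X-4.50 Y7.79 E2.3237
G1 X-7.79 Y4.50 E2.5559
G1 X-9.00 Y0.00 E2.7884

At z = 3 mm: the cylinder: section is a regular 12-gon, circumradius r=9. The outline is a single polygon with 12 vertices. Extrusion per mm of travel: 0.4 × 0.3 / (π × 0.875²) = 0.049890. Accumulating E over each segment gives final E = 2.7884.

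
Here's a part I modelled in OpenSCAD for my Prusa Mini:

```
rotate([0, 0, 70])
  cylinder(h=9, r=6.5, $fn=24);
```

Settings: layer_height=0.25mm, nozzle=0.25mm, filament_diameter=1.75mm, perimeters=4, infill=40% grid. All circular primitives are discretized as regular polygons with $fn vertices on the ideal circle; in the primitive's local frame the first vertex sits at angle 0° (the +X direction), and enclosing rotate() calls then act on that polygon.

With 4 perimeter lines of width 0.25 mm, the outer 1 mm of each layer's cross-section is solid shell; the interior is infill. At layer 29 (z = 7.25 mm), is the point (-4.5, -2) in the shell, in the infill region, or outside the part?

At z = 7.25 mm: the r=6.5 cylinder gives a regular 24-gon of circumradius 6.5 (constant along its height); (rotated 70° about Z; rotation is an isometry so areas/perimeters/island counts are preserved). Overall, the cross-section is a single solid region. Undo the 70° rotation: the query point maps to (-3.418, 3.545) in the un-rotated model frame. The nearest boundary edge runs (-3.25, 5.63)→(-4.60, 4.60); distance from the point to it = 1.55 mm. The point is inside the cross-section and 1.55 mm from the nearest boundary — more than the 1 mm shell width (4 × 0.25), so it's in the infill interior.

infill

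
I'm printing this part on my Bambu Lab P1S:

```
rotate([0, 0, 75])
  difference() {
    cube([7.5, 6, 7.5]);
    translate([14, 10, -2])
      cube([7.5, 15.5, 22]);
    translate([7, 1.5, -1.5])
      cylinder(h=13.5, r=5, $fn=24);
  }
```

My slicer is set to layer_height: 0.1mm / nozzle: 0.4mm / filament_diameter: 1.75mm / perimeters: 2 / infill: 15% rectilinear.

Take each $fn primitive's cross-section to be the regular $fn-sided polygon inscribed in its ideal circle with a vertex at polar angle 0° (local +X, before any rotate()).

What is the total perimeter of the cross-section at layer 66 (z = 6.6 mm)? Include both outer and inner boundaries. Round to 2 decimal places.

At z = 6.6 mm: the 7.5×6 cube contributes its full rectangle (perimeter 27.00 mm); the cube at (14, 10) (footprint 7.5×15.5) is included at this height (perimeter 46.00 mm); the r=5 cylinder at (7, 1.5) contributes a regular 24-gon of circumradius 5 (perimeter = 2·24·5.000·sin(180°/24) = 31.33 mm); After the difference (first − rest): starting from the 7.5×6 cube, the 7.5×15.5 cube at (14, 10) misses the remaining region (no effect); the r=5 cylinder at (7, 1.5) partially overlaps it — only the 29.09 mm² overlap (of its 77.65 mm²) is removed, clipping the outline — boundary = 20.36 mm; (rotated 75° about Z; rotation is an isometry so areas/perimeters/island counts are preserved). Overall, the cross-section is a single solid region. Total boundary length (outer) = 20.36 mm.

20.36 mm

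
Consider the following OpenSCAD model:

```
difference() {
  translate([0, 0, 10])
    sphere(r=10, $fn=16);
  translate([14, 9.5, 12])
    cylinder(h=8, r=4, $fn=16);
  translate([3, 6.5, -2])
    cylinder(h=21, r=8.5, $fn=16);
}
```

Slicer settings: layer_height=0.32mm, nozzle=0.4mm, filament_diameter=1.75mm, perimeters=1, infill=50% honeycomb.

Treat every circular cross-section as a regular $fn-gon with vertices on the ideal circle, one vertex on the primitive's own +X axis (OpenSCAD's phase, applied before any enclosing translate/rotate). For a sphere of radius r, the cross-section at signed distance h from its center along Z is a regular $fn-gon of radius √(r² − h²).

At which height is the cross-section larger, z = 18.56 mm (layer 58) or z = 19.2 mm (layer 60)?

layer 60 (z = 19.2 mm)

Layer 58 (z = 18.56): the r=10 sphere slices to a regular 16-gon of circumradius 5.170 (√(r²−h²) with h=8.56 from center) (area = (16/2)·5.170²·sin(360°/16) = 81.82 mm²); the r=4 cylinder at (14, 9.5) gives a regular 16-gon of circumradius 4 (constant along its height) (area = (16/2)·4.000²·sin(360°/16) = 48.98 mm²); the r=8.5 cylinder at (3, 6.5) contributes a regular 16-gon of circumradius 8.5 (area = (16/2)·8.500²·sin(360°/16) = 221.19 mm²); After the difference (first − rest): starting from the r=10 sphere (81.82 mm²), the r=4 cylinder at (14, 9.5) misses the remaining region (no effect); the r=8.5 cylinder at (3, 6.5) partially overlaps it — only the 47.81 mm² overlap (of its 221.19 mm²) is removed, clipping the outline — area = 34.02 mm². So its area = 34.02 mm². Layer 60 (z = 19.2): the r=10 sphere contributes a regular 16-gon of circumradius √(10²−9.2²) = 3.919 (area = (16/2)·3.919²·sin(360°/16) = 47.02 mm²); the r=4 cylinder at (14, 9.5) gives a regular 16-gon of circumradius 4 (constant along its height) (area = (16/2)·4.000²·sin(360°/16) = 48.98 mm²); the cylinder at (3, 6.5) is absent (z outside [-2, 19]); Taking the first minus the rest: starting from the r=10 sphere (47.02 mm²), the r=4 cylinder at (14, 9.5) misses the remaining region (no effect) — area = 47.02 mm². So its area = 47.02 mm². Layer 60 is larger (47.02 vs 34.02 mm²).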